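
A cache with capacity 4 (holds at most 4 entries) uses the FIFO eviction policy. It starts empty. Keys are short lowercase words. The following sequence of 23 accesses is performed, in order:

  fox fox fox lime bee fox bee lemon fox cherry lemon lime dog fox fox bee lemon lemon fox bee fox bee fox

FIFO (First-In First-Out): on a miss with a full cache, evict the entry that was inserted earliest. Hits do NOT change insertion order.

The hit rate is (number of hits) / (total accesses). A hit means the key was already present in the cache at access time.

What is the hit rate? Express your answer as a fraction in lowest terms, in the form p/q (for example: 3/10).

FIFO simulation (capacity=4):
  1. access fox: MISS. Cache (old->new): [fox]
  2. access fox: HIT. Cache (old->new): [fox]
  3. access fox: HIT. Cache (old->new): [fox]
  4. access lime: MISS. Cache (old->new): [fox lime]
  5. access bee: MISS. Cache (old->new): [fox lime bee]
  6. access fox: HIT. Cache (old->new): [fox lime bee]
  7. access bee: HIT. Cache (old->new): [fox lime bee]
  8. access lemon: MISS. Cache (old->new): [fox lime bee lemon]
  9. access fox: HIT. Cache (old->new): [fox lime bee lemon]
  10. access cherry: MISS, evict fox. Cache (old->new): [lime bee lemon cherry]
  11. access lemon: HIT. Cache (old->new): [lime bee lemon cherry]
  12. access lime: HIT. Cache (old->new): [lime bee lemon cherry]
  13. access dog: MISS, evict lime. Cache (old->new): [bee lemon cherry dog]
  14. access fox: MISS, evict bee. Cache (old->new): [lemon cherry dog fox]
  15. access fox: HIT. Cache (old->new): [lemon cherry dog fox]
  16. access bee: MISS, evict lemon. Cache (old->new): [cherry dog fox bee]
  17. access lemon: MISS, evict cherry. Cache (old->new): [dog fox bee lemon]
  18. access lemon: HIT. Cache (old->new): [dog fox bee lemon]
  19. access fox: HIT. Cache (old->new): [dog fox bee lemon]
  20. access bee: HIT. Cache (old->new): [dog fox bee lemon]
  21. access fox: HIT. Cache (old->new): [dog fox bee lemon]
  22. access bee: HIT. Cache (old->new): [dog fox bee lemon]
  23. access fox: HIT. Cache (old->new): [dog fox bee lemon]
Total: 14 hits, 9 misses, 5 evictions

Hit rate = 14/23

Answer: 14/23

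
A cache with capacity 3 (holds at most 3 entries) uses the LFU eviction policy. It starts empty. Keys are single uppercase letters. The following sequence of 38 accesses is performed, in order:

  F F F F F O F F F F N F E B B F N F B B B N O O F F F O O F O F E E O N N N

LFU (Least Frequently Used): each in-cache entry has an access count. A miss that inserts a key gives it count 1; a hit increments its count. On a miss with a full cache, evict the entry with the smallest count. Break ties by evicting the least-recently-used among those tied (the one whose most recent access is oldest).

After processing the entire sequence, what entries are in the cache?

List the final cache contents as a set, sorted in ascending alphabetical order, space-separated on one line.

Answer: F N O

Derivation:
LFU simulation (capacity=3):
  1. access F: MISS. Cache: [F(c=1)]
  2. access F: HIT, count now 2. Cache: [F(c=2)]
  3. access F: HIT, count now 3. Cache: [F(c=3)]
  4. access F: HIT, count now 4. Cache: [F(c=4)]
  5. access F: HIT, count now 5. Cache: [F(c=5)]
  6. access O: MISS. Cache: [O(c=1) F(c=5)]
  7. access F: HIT, count now 6. Cache: [O(c=1) F(c=6)]
  8. access F: HIT, count now 7. Cache: [O(c=1) F(c=7)]
  9. access F: HIT, count now 8. Cache: [O(c=1) F(c=8)]
  10. access F: HIT, count now 9. Cache: [O(c=1) F(c=9)]
  11. access N: MISS. Cache: [O(c=1) N(c=1) F(c=9)]
  12. access F: HIT, count now 10. Cache: [O(c=1) N(c=1) F(c=10)]
  13. access E: MISS, evict O(c=1). Cache: [N(c=1) E(c=1) F(c=10)]
  14. access B: MISS, evict N(c=1). Cache: [E(c=1) B(c=1) F(c=10)]
  15. access B: HIT, count now 2. Cache: [E(c=1) B(c=2) F(c=10)]
  16. access F: HIT, count now 11. Cache: [E(c=1) B(c=2) F(c=11)]
  17. access N: MISS, evict E(c=1). Cache: [N(c=1) B(c=2) F(c=11)]
  18. access F: HIT, count now 12. Cache: [N(c=1) B(c=2) F(c=12)]
  19. access B: HIT, count now 3. Cache: [N(c=1) B(c=3) F(c=12)]
  20. access B: HIT, count now 4. Cache: [N(c=1) B(c=4) F(c=12)]
  21. access B: HIT, count now 5. Cache: [N(c=1) B(c=5) F(c=12)]
  22. access N: HIT, count now 2. Cache: [N(c=2) B(c=5) F(c=12)]
  23. access O: MISS, evict N(c=2). Cache: [O(c=1) B(c=5) F(c=12)]
  24. access O: HIT, count now 2. Cache: [O(c=2) B(c=5) F(c=12)]
  25. access F: HIT, count now 13. Cache: [O(c=2) B(c=5) F(c=13)]
  26. access F: HIT, count now 14. Cache: [O(c=2) B(c=5) F(c=14)]
  27. access F: HIT, count now 15. Cache: [O(c=2) B(c=5) F(c=15)]
  28. access O: HIT, count now 3. Cache: [O(c=3) B(c=5) F(c=15)]
  29. access O: HIT, count now 4. Cache: [O(c=4) B(c=5) F(c=15)]
  30. access F: HIT, count now 16. Cache: [O(c=4) B(c=5) F(c=16)]
  31. access O: HIT, count now 5. Cache: [B(c=5) O(c=5) F(c=16)]
  32. access F: HIT, count now 17. Cache: [B(c=5) O(c=5) F(c=17)]
  33. access E: MISS, evict B(c=5). Cache: [E(c=1) O(c=5) F(c=17)]
  34. access E: HIT, count now 2. Cache: [E(c=2) O(c=5) F(c=17)]
  35. access O: HIT, count now 6. Cache: [E(c=2) O(c=6) F(c=17)]
  36. access N: MISS, evict E(c=2). Cache: [N(c=1) O(c=6) F(c=17)]
  37. access N: HIT, count now 2. Cache: [N(c=2) O(c=6) F(c=17)]
  38. access N: HIT, count now 3. Cache: [N(c=3) O(c=6) F(c=17)]
Total: 29 hits, 9 misses, 6 evictions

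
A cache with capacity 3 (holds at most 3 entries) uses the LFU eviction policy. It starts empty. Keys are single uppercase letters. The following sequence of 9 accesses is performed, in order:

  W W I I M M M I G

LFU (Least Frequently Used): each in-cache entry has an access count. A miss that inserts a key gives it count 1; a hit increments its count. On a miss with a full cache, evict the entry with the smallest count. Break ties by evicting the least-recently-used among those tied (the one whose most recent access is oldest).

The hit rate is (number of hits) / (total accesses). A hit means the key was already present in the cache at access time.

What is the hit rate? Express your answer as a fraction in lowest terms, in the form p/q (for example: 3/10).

Answer: 5/9

Derivation:
LFU simulation (capacity=3):
  1. access W: MISS. Cache: [W(c=1)]
  2. access W: HIT, count now 2. Cache: [W(c=2)]
  3. access I: MISS. Cache: [I(c=1) W(c=2)]
  4. access I: HIT, count now 2. Cache: [W(c=2) I(c=2)]
  5. access M: MISS. Cache: [M(c=1) W(c=2) I(c=2)]
  6. access M: HIT, count now 2. Cache: [W(c=2) I(c=2) M(c=2)]
  7. access M: HIT, count now 3. Cache: [W(c=2) I(c=2) M(c=3)]
  8. access I: HIT, count now 3. Cache: [W(c=2) M(c=3) I(c=3)]
  9. access G: MISS, evict W(c=2). Cache: [G(c=1) M(c=3) I(c=3)]
Total: 5 hits, 4 misses, 1 evictions

Hit rate = 5/9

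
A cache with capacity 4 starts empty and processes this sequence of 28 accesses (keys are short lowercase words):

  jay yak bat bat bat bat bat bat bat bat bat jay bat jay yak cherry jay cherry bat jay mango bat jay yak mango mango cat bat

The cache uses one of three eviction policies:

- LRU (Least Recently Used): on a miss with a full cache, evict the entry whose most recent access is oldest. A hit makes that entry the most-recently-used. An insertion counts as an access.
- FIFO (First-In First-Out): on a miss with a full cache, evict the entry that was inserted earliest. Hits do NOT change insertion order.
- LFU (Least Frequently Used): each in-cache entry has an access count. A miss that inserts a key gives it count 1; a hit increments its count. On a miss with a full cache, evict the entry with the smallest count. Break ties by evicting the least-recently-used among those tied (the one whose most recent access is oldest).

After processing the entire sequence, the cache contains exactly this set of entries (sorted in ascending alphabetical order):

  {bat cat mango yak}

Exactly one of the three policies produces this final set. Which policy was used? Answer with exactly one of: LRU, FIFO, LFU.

Answer: LRU

Derivation:
Simulating under each policy and comparing final sets:
  LRU: final set = {bat cat mango yak} -> MATCHES target
  FIFO: final set = {bat cat jay yak} -> differs
  LFU: final set = {bat cat jay mango} -> differs
Only LRU produces the target set.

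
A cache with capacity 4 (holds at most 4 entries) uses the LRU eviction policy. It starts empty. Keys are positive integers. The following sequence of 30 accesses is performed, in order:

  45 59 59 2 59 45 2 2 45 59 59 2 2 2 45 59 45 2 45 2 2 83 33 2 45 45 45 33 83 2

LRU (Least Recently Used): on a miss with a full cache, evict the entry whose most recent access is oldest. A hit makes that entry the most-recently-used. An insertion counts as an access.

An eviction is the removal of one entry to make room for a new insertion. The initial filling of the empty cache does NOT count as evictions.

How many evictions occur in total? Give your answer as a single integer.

Answer: 1

Derivation:
LRU simulation (capacity=4):
  1. access 45: MISS. Cache (LRU->MRU): [45]
  2. access 59: MISS. Cache (LRU->MRU): [45 59]
  3. access 59: HIT. Cache (LRU->MRU): [45 59]
  4. access 2: MISS. Cache (LRU->MRU): [45 59 2]
  5. access 59: HIT. Cache (LRU->MRU): [45 2 59]
  6. access 45: HIT. Cache (LRU->MRU): [2 59 45]
  7. access 2: HIT. Cache (LRU->MRU): [59 45 2]
  8. access 2: HIT. Cache (LRU->MRU): [59 45 2]
  9. access 45: HIT. Cache (LRU->MRU): [59 2 45]
  10. access 59: HIT. Cache (LRU->MRU): [2 45 59]
  11. access 59: HIT. Cache (LRU->MRU): [2 45 59]
  12. access 2: HIT. Cache (LRU->MRU): [45 59 2]
  13. access 2: HIT. Cache (LRU->MRU): [45 59 2]
  14. access 2: HIT. Cache (LRU->MRU): [45 59 2]
  15. access 45: HIT. Cache (LRU->MRU): [59 2 45]
  16. access 59: HIT. Cache (LRU->MRU): [2 45 59]
  17. access 45: HIT. Cache (LRU->MRU): [2 59 45]
  18. access 2: HIT. Cache (LRU->MRU): [59 45 2]
  19. access 45: HIT. Cache (LRU->MRU): [59 2 45]
  20. access 2: HIT. Cache (LRU->MRU): [59 45 2]
  21. access 2: HIT. Cache (LRU->MRU): [59 45 2]
  22. access 83: MISS. Cache (LRU->MRU): [59 45 2 83]
  23. access 33: MISS, evict 59. Cache (LRU->MRU): [45 2 83 33]
  24. access 2: HIT. Cache (LRU->MRU): [45 83 33 2]
  25. access 45: HIT. Cache (LRU->MRU): [83 33 2 45]
  26. access 45: HIT. Cache (LRU->MRU): [83 33 2 45]
  27. access 45: HIT. Cache (LRU->MRU): [83 33 2 45]
  28. access 33: HIT. Cache (LRU->MRU): [83 2 45 33]
  29. access 83: HIT. Cache (LRU->MRU): [2 45 33 83]
  30. access 2: HIT. Cache (LRU->MRU): [45 33 83 2]
Total: 25 hits, 5 misses, 1 evictions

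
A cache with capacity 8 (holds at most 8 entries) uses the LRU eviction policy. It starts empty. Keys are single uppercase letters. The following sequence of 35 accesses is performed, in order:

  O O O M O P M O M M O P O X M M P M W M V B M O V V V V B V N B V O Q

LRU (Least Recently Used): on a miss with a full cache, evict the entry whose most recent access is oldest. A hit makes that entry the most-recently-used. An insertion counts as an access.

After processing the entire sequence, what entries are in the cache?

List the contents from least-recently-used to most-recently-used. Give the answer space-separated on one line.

LRU simulation (capacity=8):
  1. access O: MISS. Cache (LRU->MRU): [O]
  2. access O: HIT. Cache (LRU->MRU): [O]
  3. access O: HIT. Cache (LRU->MRU): [O]
  4. access M: MISS. Cache (LRU->MRU): [O M]
  5. access O: HIT. Cache (LRU->MRU): [M O]
  6. access P: MISS. Cache (LRU->MRU): [M O P]
  7. access M: HIT. Cache (LRU->MRU): [O P M]
  8. access O: HIT. Cache (LRU->MRU): [P M O]
  9. access M: HIT. Cache (LRU->MRU): [P O M]
  10. access M: HIT. Cache (LRU->MRU): [P O M]
  11. access O: HIT. Cache (LRU->MRU): [P M O]
  12. access P: HIT. Cache (LRU->MRU): [M O P]
  13. access O: HIT. Cache (LRU->MRU): [M P O]
  14. access X: MISS. Cache (LRU->MRU): [M P O X]
  15. access M: HIT. Cache (LRU->MRU): [P O X M]
  16. access M: HIT. Cache (LRU->MRU): [P O X M]
  17. access P: HIT. Cache (LRU->MRU): [O X M P]
  18. access M: HIT. Cache (LRU->MRU): [O X P M]
  19. access W: MISS. Cache (LRU->MRU): [O X P M W]
  20. access M: HIT. Cache (LRU->MRU): [O X P W M]
  21. access V: MISS. Cache (LRU->MRU): [O X P W M V]
  22. access B: MISS. Cache (LRU->MRU): [O X P W M V B]
  23. access M: HIT. Cache (LRU->MRU): [O X P W V B M]
  24. access O: HIT. Cache (LRU->MRU): [X P W V B M O]
  25. access V: HIT. Cache (LRU->MRU): [X P W B M O V]
  26. access V: HIT. Cache (LRU->MRU): [X P W B M O V]
  27. access V: HIT. Cache (LRU->MRU): [X P W B M O V]
  28. access V: HIT. Cache (LRU->MRU): [X P W B M O V]
  29. access B: HIT. Cache (LRU->MRU): [X P W M O V B]
  30. access V: HIT. Cache (LRU->MRU): [X P W M O B V]
  31. access N: MISS. Cache (LRU->MRU): [X P W M O B V N]
  32. access B: HIT. Cache (LRU->MRU): [X P W M O V N B]
  33. access V: HIT. Cache (LRU->MRU): [X P W M O N B V]
  34. access O: HIT. Cache (LRU->MRU): [X P W M N B V O]
  35. access Q: MISS, evict X. Cache (LRU->MRU): [P W M N B V O Q]
Total: 26 hits, 9 misses, 1 evictions

Answer: P W M N B V O Q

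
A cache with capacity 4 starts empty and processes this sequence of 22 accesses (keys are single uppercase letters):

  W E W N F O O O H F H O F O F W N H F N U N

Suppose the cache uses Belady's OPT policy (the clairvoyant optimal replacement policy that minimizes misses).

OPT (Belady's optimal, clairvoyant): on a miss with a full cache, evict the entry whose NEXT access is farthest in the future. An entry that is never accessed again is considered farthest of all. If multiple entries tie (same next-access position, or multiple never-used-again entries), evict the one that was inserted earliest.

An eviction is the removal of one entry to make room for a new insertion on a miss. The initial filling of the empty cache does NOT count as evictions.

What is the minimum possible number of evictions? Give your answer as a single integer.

Answer: 4

Derivation:
OPT (Belady) simulation (capacity=4):
  1. access W: MISS. Cache: [W]
  2. access E: MISS. Cache: [W E]
  3. access W: HIT. Next use of W: step 16. Cache: [W E]
  4. access N: MISS. Cache: [W E N]
  5. access F: MISS. Cache: [W E N F]
  6. access O: MISS, evict E (next use: never). Cache: [W N F O]
  7. access O: HIT. Next use of O: step 8. Cache: [W N F O]
  8. access O: HIT. Next use of O: step 12. Cache: [W N F O]
  9. access H: MISS, evict N (next use: step 17). Cache: [W F O H]
  10. access F: HIT. Next use of F: step 13. Cache: [W F O H]
  11. access H: HIT. Next use of H: step 18. Cache: [W F O H]
  12. access O: HIT. Next use of O: step 14. Cache: [W F O H]
  13. access F: HIT. Next use of F: step 15. Cache: [W F O H]
  14. access O: HIT. Next use of O: never. Cache: [W F O H]
  15. access F: HIT. Next use of F: step 19. Cache: [W F O H]
  16. access W: HIT. Next use of W: never. Cache: [W F O H]
  17. access N: MISS, evict W (next use: never). Cache: [F O H N]
  18. access H: HIT. Next use of H: never. Cache: [F O H N]
  19. access F: HIT. Next use of F: never. Cache: [F O H N]
  20. access N: HIT. Next use of N: step 22. Cache: [F O H N]
  21. access U: MISS, evict F (next use: never). Cache: [O H N U]
  22. access N: HIT. Next use of N: never. Cache: [O H N U]
Total: 14 hits, 8 misses, 4 evictions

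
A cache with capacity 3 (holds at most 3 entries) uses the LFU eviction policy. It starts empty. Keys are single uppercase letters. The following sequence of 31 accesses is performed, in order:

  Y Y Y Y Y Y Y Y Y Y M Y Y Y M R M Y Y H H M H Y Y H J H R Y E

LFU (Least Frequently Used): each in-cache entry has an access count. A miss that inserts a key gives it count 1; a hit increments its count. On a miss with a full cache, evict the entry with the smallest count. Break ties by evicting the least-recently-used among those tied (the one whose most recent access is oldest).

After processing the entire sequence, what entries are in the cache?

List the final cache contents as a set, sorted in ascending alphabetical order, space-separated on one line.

LFU simulation (capacity=3):
  1. access Y: MISS. Cache: [Y(c=1)]
  2. access Y: HIT, count now 2. Cache: [Y(c=2)]
  3. access Y: HIT, count now 3. Cache: [Y(c=3)]
  4. access Y: HIT, count now 4. Cache: [Y(c=4)]
  5. access Y: HIT, count now 5. Cache: [Y(c=5)]
  6. access Y: HIT, count now 6. Cache: [Y(c=6)]
  7. access Y: HIT, count now 7. Cache: [Y(c=7)]
  8. access Y: HIT, count now 8. Cache: [Y(c=8)]
  9. access Y: HIT, count now 9. Cache: [Y(c=9)]
  10. access Y: HIT, count now 10. Cache: [Y(c=10)]
  11. access M: MISS. Cache: [M(c=1) Y(c=10)]
  12. access Y: HIT, count now 11. Cache: [M(c=1) Y(c=11)]
  13. access Y: HIT, count now 12. Cache: [M(c=1) Y(c=12)]
  14. access Y: HIT, count now 13. Cache: [M(c=1) Y(c=13)]
  15. access M: HIT, count now 2. Cache: [M(c=2) Y(c=13)]
  16. access R: MISS. Cache: [R(c=1) M(c=2) Y(c=13)]
  17. access M: HIT, count now 3. Cache: [R(c=1) M(c=3) Y(c=13)]
  18. access Y: HIT, count now 14. Cache: [R(c=1) M(c=3) Y(c=14)]
  19. access Y: HIT, count now 15. Cache: [R(c=1) M(c=3) Y(c=15)]
  20. access H: MISS, evict R(c=1). Cache: [H(c=1) M(c=3) Y(c=15)]
  21. access H: HIT, count now 2. Cache: [H(c=2) M(c=3) Y(c=15)]
  22. access M: HIT, count now 4. Cache: [H(c=2) M(c=4) Y(c=15)]
  23. access H: HIT, count now 3. Cache: [H(c=3) M(c=4) Y(c=15)]
  24. access Y: HIT, count now 16. Cache: [H(c=3) M(c=4) Y(c=16)]
  25. access Y: HIT, count now 17. Cache: [H(c=3) M(c=4) Y(c=17)]
  26. access H: HIT, count now 4. Cache: [M(c=4) H(c=4) Y(c=17)]
  27. access J: MISS, evict M(c=4). Cache: [J(c=1) H(c=4) Y(c=17)]
  28. access H: HIT, count now 5. Cache: [J(c=1) H(c=5) Y(c=17)]
  29. access R: MISS, evict J(c=1). Cache: [R(c=1) H(c=5) Y(c=17)]
  30. access Y: HIT, count now 18. Cache: [R(c=1) H(c=5) Y(c=18)]
  31. access E: MISS, evict R(c=1). Cache: [E(c=1) H(c=5) Y(c=18)]
Total: 24 hits, 7 misses, 4 evictions

Answer: E H Y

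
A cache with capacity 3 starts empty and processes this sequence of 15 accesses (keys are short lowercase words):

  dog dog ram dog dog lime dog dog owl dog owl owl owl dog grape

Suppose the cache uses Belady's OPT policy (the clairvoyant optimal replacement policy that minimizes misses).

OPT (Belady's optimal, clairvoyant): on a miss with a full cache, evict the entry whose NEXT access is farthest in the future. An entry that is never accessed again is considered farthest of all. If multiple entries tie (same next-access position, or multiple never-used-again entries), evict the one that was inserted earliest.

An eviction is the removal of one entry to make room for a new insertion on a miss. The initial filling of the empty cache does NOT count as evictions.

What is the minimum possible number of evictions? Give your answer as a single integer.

OPT (Belady) simulation (capacity=3):
  1. access dog: MISS. Cache: [dog]
  2. access dog: HIT. Next use of dog: step 4. Cache: [dog]
  3. access ram: MISS. Cache: [dog ram]
  4. access dog: HIT. Next use of dog: step 5. Cache: [dog ram]
  5. access dog: HIT. Next use of dog: step 7. Cache: [dog ram]
  6. access lime: MISS. Cache: [dog ram lime]
  7. access dog: HIT. Next use of dog: step 8. Cache: [dog ram lime]
  8. access dog: HIT. Next use of dog: step 10. Cache: [dog ram lime]
  9. access owl: MISS, evict ram (next use: never). Cache: [dog lime owl]
  10. access dog: HIT. Next use of dog: step 14. Cache: [dog lime owl]
  11. access owl: HIT. Next use of owl: step 12. Cache: [dog lime owl]
  12. access owl: HIT. Next use of owl: step 13. Cache: [dog lime owl]
  13. access owl: HIT. Next use of owl: never. Cache: [dog lime owl]
  14. access dog: HIT. Next use of dog: never. Cache: [dog lime owl]
  15. access grape: MISS, evict dog (next use: never). Cache: [lime owl grape]
Total: 10 hits, 5 misses, 2 evictions

Answer: 2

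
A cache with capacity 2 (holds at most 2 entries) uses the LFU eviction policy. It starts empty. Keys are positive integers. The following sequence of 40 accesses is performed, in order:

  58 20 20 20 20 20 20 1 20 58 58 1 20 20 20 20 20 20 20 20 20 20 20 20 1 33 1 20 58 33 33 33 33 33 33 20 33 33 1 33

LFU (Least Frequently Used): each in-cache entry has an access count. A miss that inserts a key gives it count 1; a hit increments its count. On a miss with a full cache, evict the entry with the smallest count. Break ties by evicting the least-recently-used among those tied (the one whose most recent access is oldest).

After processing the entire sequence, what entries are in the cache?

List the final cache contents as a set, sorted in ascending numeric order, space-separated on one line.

LFU simulation (capacity=2):
  1. access 58: MISS. Cache: [58(c=1)]
  2. access 20: MISS. Cache: [58(c=1) 20(c=1)]
  3. access 20: HIT, count now 2. Cache: [58(c=1) 20(c=2)]
  4. access 20: HIT, count now 3. Cache: [58(c=1) 20(c=3)]
  5. access 20: HIT, count now 4. Cache: [58(c=1) 20(c=4)]
  6. access 20: HIT, count now 5. Cache: [58(c=1) 20(c=5)]
  7. access 20: HIT, count now 6. Cache: [58(c=1) 20(c=6)]
  8. access 1: MISS, evict 58(c=1). Cache: [1(c=1) 20(c=6)]
  9. access 20: HIT, count now 7. Cache: [1(c=1) 20(c=7)]
  10. access 58: MISS, evict 1(c=1). Cache: [58(c=1) 20(c=7)]
  11. access 58: HIT, count now 2. Cache: [58(c=2) 20(c=7)]
  12. access 1: MISS, evict 58(c=2). Cache: [1(c=1) 20(c=7)]
  13. access 20: HIT, count now 8. Cache: [1(c=1) 20(c=8)]
  14. access 20: HIT, count now 9. Cache: [1(c=1) 20(c=9)]
  15. access 20: HIT, count now 10. Cache: [1(c=1) 20(c=10)]
  16. access 20: HIT, count now 11. Cache: [1(c=1) 20(c=11)]
  17. access 20: HIT, count now 12. Cache: [1(c=1) 20(c=12)]
  18. access 20: HIT, count now 13. Cache: [1(c=1) 20(c=13)]
  19. access 20: HIT, count now 14. Cache: [1(c=1) 20(c=14)]
  20. access 20: HIT, count now 15. Cache: [1(c=1) 20(c=15)]
  21. access 20: HIT, count now 16. Cache: [1(c=1) 20(c=16)]
  22. access 20: HIT, count now 17. Cache: [1(c=1) 20(c=17)]
  23. access 20: HIT, count now 18. Cache: [1(c=1) 20(c=18)]
  24. access 20: HIT, count now 19. Cache: [1(c=1) 20(c=19)]
  25. access 1: HIT, count now 2. Cache: [1(c=2) 20(c=19)]
  26. access 33: MISS, evict 1(c=2). Cache: [33(c=1) 20(c=19)]
  27. access 1: MISS, evict 33(c=1). Cache: [1(c=1) 20(c=19)]
  28. access 20: HIT, count now 20. Cache: [1(c=1) 20(c=20)]
  29. access 58: MISS, evict 1(c=1). Cache: [58(c=1) 20(c=20)]
  30. access 33: MISS, evict 58(c=1). Cache: [33(c=1) 20(c=20)]
  31. access 33: HIT, count now 2. Cache: [33(c=2) 20(c=20)]
  32. access 33: HIT, count now 3. Cache: [33(c=3) 20(c=20)]
  33. access 33: HIT, count now 4. Cache: [33(c=4) 20(c=20)]
  34. access 33: HIT, count now 5. Cache: [33(c=5) 20(c=20)]
  35. access 33: HIT, count now 6. Cache: [33(c=6) 20(c=20)]
  36. access 20: HIT, count now 21. Cache: [33(c=6) 20(c=21)]
  37. access 33: HIT, count now 7. Cache: [33(c=7) 20(c=21)]
  38. access 33: HIT, count now 8. Cache: [33(c=8) 20(c=21)]
  39. access 1: MISS, evict 33(c=8). Cache: [1(c=1) 20(c=21)]
  40. access 33: MISS, evict 1(c=1). Cache: [33(c=1) 20(c=21)]
Total: 29 hits, 11 misses, 9 evictions

Answer: 20 33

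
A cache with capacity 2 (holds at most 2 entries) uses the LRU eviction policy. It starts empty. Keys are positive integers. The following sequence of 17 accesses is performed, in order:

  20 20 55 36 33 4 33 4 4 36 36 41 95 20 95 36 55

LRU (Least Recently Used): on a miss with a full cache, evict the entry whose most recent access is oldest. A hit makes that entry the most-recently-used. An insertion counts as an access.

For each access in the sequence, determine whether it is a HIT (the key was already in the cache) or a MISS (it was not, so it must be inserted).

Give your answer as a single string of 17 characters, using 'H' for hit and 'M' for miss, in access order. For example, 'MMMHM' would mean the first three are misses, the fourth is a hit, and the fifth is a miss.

LRU simulation (capacity=2):
  1. access 20: MISS. Cache (LRU->MRU): [20]
  2. access 20: HIT. Cache (LRU->MRU): [20]
  3. access 55: MISS. Cache (LRU->MRU): [20 55]
  4. access 36: MISS, evict 20. Cache (LRU->MRU): [55 36]
  5. access 33: MISS, evict 55. Cache (LRU->MRU): [36 33]
  6. access 4: MISS, evict 36. Cache (LRU->MRU): [33 4]
  7. access 33: HIT. Cache (LRU->MRU): [4 33]
  8. access 4: HIT. Cache (LRU->MRU): [33 4]
  9. access 4: HIT. Cache (LRU->MRU): [33 4]
  10. access 36: MISS, evict 33. Cache (LRU->MRU): [4 36]
  11. access 36: HIT. Cache (LRU->MRU): [4 36]
  12. access 41: MISS, evict 4. Cache (LRU->MRU): [36 41]
  13. access 95: MISS, evict 36. Cache (LRU->MRU): [41 95]
  14. access 20: MISS, evict 41. Cache (LRU->MRU): [95 20]
  15. access 95: HIT. Cache (LRU->MRU): [20 95]
  16. access 36: MISS, evict 20. Cache (LRU->MRU): [95 36]
  17. access 55: MISS, evict 95. Cache (LRU->MRU): [36 55]
Total: 6 hits, 11 misses, 9 evictions

Answer: MHMMMMHHHMHMMMHMM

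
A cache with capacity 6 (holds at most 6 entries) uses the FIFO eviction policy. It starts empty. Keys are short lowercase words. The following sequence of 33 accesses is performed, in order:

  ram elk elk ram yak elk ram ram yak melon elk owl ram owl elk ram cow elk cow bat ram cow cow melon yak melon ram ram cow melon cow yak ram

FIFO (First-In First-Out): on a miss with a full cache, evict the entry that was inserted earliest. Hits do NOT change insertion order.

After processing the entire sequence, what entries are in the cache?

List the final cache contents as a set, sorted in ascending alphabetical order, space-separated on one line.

FIFO simulation (capacity=6):
  1. access ram: MISS. Cache (old->new): [ram]
  2. access elk: MISS. Cache (old->new): [ram elk]
  3. access elk: HIT. Cache (old->new): [ram elk]
  4. access ram: HIT. Cache (old->new): [ram elk]
  5. access yak: MISS. Cache (old->new): [ram elk yak]
  6. access elk: HIT. Cache (old->new): [ram elk yak]
  7. access ram: HIT. Cache (old->new): [ram elk yak]
  8. access ram: HIT. Cache (old->new): [ram elk yak]
  9. access yak: HIT. Cache (old->new): [ram elk yak]
  10. access melon: MISS. Cache (old->new): [ram elk yak melon]
  11. access elk: HIT. Cache (old->new): [ram elk yak melon]
  12. access owl: MISS. Cache (old->new): [ram elk yak melon owl]
  13. access ram: HIT. Cache (old->new): [ram elk yak melon owl]
  14. access owl: HIT. Cache (old->new): [ram elk yak melon owl]
  15. access elk: HIT. Cache (old->new): [ram elk yak melon owl]
  16. access ram: HIT. Cache (old->new): [ram elk yak melon owl]
  17. access cow: MISS. Cache (old->new): [ram elk yak melon owl cow]
  18. access elk: HIT. Cache (old->new): [ram elk yak melon owl cow]
  19. access cow: HIT. Cache (old->new): [ram elk yak melon owl cow]
  20. access bat: MISS, evict ram. Cache (old->new): [elk yak melon owl cow bat]
  21. access ram: MISS, evict elk. Cache (old->new): [yak melon owl cow bat ram]
  22. access cow: HIT. Cache (old->new): [yak melon owl cow bat ram]
  23. access cow: HIT. Cache (old->new): [yak melon owl cow bat ram]
  24. access melon: HIT. Cache (old->new): [yak melon owl cow bat ram]
  25. access yak: HIT. Cache (old->new): [yak melon owl cow bat ram]
  26. access melon: HIT. Cache (old->new): [yak melon owl cow bat ram]
  27. access ram: HIT. Cache (old->new): [yak melon owl cow bat ram]
  28. access ram: HIT. Cache (old->new): [yak melon owl cow bat ram]
  29. access cow: HIT. Cache (old->new): [yak melon owl cow bat ram]
  30. access melon: HIT. Cache (old->new): [yak melon owl cow bat ram]
  31. access cow: HIT. Cache (old->new): [yak melon owl cow bat ram]
  32. access yak: HIT. Cache (old->new): [yak melon owl cow bat ram]
  33. access ram: HIT. Cache (old->new): [yak melon owl cow bat ram]
Total: 25 hits, 8 misses, 2 evictions

Answer: bat cow melon owl ram yak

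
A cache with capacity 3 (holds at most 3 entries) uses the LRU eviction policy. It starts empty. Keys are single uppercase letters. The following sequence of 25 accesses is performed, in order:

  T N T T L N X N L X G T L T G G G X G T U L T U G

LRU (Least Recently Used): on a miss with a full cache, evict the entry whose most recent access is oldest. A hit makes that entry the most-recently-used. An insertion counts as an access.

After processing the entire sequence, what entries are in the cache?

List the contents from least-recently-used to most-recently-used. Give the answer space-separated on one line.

Answer: T U G

Derivation:
LRU simulation (capacity=3):
  1. access T: MISS. Cache (LRU->MRU): [T]
  2. access N: MISS. Cache (LRU->MRU): [T N]
  3. access T: HIT. Cache (LRU->MRU): [N T]
  4. access T: HIT. Cache (LRU->MRU): [N T]
  5. access L: MISS. Cache (LRU->MRU): [N T L]
  6. access N: HIT. Cache (LRU->MRU): [T L N]
  7. access X: MISS, evict T. Cache (LRU->MRU): [L N X]
  8. access N: HIT. Cache (LRU->MRU): [L X N]
  9. access L: HIT. Cache (LRU->MRU): [X N L]
  10. access X: HIT. Cache (LRU->MRU): [N L X]
  11. access G: MISS, evict N. Cache (LRU->MRU): [L X G]
  12. access T: MISS, evict L. Cache (LRU->MRU): [X G T]
  13. access L: MISS, evict X. Cache (LRU->MRU): [G T L]
  14. access T: HIT. Cache (LRU->MRU): [G L T]
  15. access G: HIT. Cache (LRU->MRU): [L T G]
  16. access G: HIT. Cache (LRU->MRU): [L T G]
  17. access G: HIT. Cache (LRU->MRU): [L T G]
  18. access X: MISS, evict L. Cache (LRU->MRU): [T G X]
  19. access G: HIT. Cache (LRU->MRU): [T X G]
  20. access T: HIT. Cache (LRU->MRU): [X G T]
  21. access U: MISS, evict X. Cache (LRU->MRU): [G T U]
  22. access L: MISS, evict G. Cache (LRU->MRU): [T U L]
  23. access T: HIT. Cache (LRU->MRU): [U L T]
  24. access U: HIT. Cache (LRU->MRU): [L T U]
  25. access G: MISS, evict L. Cache (LRU->MRU): [T U G]
Total: 14 hits, 11 misses, 8 evictions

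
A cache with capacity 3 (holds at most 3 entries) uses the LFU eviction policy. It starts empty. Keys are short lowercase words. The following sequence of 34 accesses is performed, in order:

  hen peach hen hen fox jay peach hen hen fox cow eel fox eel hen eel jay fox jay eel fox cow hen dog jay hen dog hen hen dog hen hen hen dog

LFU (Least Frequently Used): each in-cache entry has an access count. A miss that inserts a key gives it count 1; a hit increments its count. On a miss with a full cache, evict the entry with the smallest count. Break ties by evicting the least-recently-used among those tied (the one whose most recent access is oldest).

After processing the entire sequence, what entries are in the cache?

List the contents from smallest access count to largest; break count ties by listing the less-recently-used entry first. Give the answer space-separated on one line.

LFU simulation (capacity=3):
  1. access hen: MISS. Cache: [hen(c=1)]
  2. access peach: MISS. Cache: [hen(c=1) peach(c=1)]
  3. access hen: HIT, count now 2. Cache: [peach(c=1) hen(c=2)]
  4. access hen: HIT, count now 3. Cache: [peach(c=1) hen(c=3)]
  5. access fox: MISS. Cache: [peach(c=1) fox(c=1) hen(c=3)]
  6. access jay: MISS, evict peach(c=1). Cache: [fox(c=1) jay(c=1) hen(c=3)]
  7. access peach: MISS, evict fox(c=1). Cache: [jay(c=1) peach(c=1) hen(c=3)]
  8. access hen: HIT, count now 4. Cache: [jay(c=1) peach(c=1) hen(c=4)]
  9. access hen: HIT, count now 5. Cache: [jay(c=1) peach(c=1) hen(c=5)]
  10. access fox: MISS, evict jay(c=1). Cache: [peach(c=1) fox(c=1) hen(c=5)]
  11. access cow: MISS, evict peach(c=1). Cache: [fox(c=1) cow(c=1) hen(c=5)]
  12. access eel: MISS, evict fox(c=1). Cache: [cow(c=1) eel(c=1) hen(c=5)]
  13. access fox: MISS, evict cow(c=1). Cache: [eel(c=1) fox(c=1) hen(c=5)]
  14. access eel: HIT, count now 2. Cache: [fox(c=1) eel(c=2) hen(c=5)]
  15. access hen: HIT, count now 6. Cache: [fox(c=1) eel(c=2) hen(c=6)]
  16. access eel: HIT, count now 3. Cache: [fox(c=1) eel(c=3) hen(c=6)]
  17. access jay: MISS, evict fox(c=1). Cache: [jay(c=1) eel(c=3) hen(c=6)]
  18. access fox: MISS, evict jay(c=1). Cache: [fox(c=1) eel(c=3) hen(c=6)]
  19. access jay: MISS, evict fox(c=1). Cache: [jay(c=1) eel(c=3) hen(c=6)]
  20. access eel: HIT, count now 4. Cache: [jay(c=1) eel(c=4) hen(c=6)]
  21. access fox: MISS, evict jay(c=1). Cache: [fox(c=1) eel(c=4) hen(c=6)]
  22. access cow: MISS, evict fox(c=1). Cache: [cow(c=1) eel(c=4) hen(c=6)]
  23. access hen: HIT, count now 7. Cache: [cow(c=1) eel(c=4) hen(c=7)]
  24. access dog: MISS, evict cow(c=1). Cache: [dog(c=1) eel(c=4) hen(c=7)]
  25. access jay: MISS, evict dog(c=1). Cache: [jay(c=1) eel(c=4) hen(c=7)]
  26. access hen: HIT, count now 8. Cache: [jay(c=1) eel(c=4) hen(c=8)]
  27. access dog: MISS, evict jay(c=1). Cache: [dog(c=1) eel(c=4) hen(c=8)]
  28. access hen: HIT, count now 9. Cache: [dog(c=1) eel(c=4) hen(c=9)]
  29. access hen: HIT, count now 10. Cache: [dog(c=1) eel(c=4) hen(c=10)]
  30. access dog: HIT, count now 2. Cache: [dog(c=2) eel(c=4) hen(c=10)]
  31. access hen: HIT, count now 11. Cache: [dog(c=2) eel(c=4) hen(c=11)]
  32. access hen: HIT, count now 12. Cache: [dog(c=2) eel(c=4) hen(c=12)]
  33. access hen: HIT, count now 13. Cache: [dog(c=2) eel(c=4) hen(c=13)]
  34. access dog: HIT, count now 3. Cache: [dog(c=3) eel(c=4) hen(c=13)]
Total: 17 hits, 17 misses, 14 evictions

Answer: dog eel hen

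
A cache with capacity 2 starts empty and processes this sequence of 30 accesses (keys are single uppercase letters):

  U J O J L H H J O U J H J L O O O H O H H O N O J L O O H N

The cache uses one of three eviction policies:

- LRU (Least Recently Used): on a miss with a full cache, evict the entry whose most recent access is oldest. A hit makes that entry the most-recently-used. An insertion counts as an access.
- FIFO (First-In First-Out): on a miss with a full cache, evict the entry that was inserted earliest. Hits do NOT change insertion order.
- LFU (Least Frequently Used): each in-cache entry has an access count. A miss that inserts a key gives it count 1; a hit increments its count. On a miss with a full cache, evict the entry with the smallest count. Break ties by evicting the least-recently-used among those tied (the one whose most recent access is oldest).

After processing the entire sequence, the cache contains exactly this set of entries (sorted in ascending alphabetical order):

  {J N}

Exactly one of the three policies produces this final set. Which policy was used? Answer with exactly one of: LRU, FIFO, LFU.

Simulating under each policy and comparing final sets:
  LRU: final set = {H N} -> differs
  FIFO: final set = {H N} -> differs
  LFU: final set = {J N} -> MATCHES target
Only LFU produces the target set.

Answer: LFU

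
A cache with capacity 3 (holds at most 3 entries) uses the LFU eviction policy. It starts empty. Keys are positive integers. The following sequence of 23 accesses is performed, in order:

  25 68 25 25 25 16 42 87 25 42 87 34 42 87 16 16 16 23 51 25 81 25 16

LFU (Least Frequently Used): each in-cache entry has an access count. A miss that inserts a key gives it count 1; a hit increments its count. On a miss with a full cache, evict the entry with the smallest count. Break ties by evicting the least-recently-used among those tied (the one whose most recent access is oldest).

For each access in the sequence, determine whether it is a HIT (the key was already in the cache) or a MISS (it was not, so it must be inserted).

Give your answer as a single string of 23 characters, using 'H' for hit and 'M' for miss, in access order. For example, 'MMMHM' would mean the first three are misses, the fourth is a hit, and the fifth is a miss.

LFU simulation (capacity=3):
  1. access 25: MISS. Cache: [25(c=1)]
  2. access 68: MISS. Cache: [25(c=1) 68(c=1)]
  3. access 25: HIT, count now 2. Cache: [68(c=1) 25(c=2)]
  4. access 25: HIT, count now 3. Cache: [68(c=1) 25(c=3)]
  5. access 25: HIT, count now 4. Cache: [68(c=1) 25(c=4)]
  6. access 16: MISS. Cache: [68(c=1) 16(c=1) 25(c=4)]
  7. access 42: MISS, evict 68(c=1). Cache: [16(c=1) 42(c=1) 25(c=4)]
  8. access 87: MISS, evict 16(c=1). Cache: [42(c=1) 87(c=1) 25(c=4)]
  9. access 25: HIT, count now 5. Cache: [42(c=1) 87(c=1) 25(c=5)]
  10. access 42: HIT, count now 2. Cache: [87(c=1) 42(c=2) 25(c=5)]
  11. access 87: HIT, count now 2. Cache: [42(c=2) 87(c=2) 25(c=5)]
  12. access 34: MISS, evict 42(c=2). Cache: [34(c=1) 87(c=2) 25(c=5)]
  13. access 42: MISS, evict 34(c=1). Cache: [42(c=1) 87(c=2) 25(c=5)]
  14. access 87: HIT, count now 3. Cache: [42(c=1) 87(c=3) 25(c=5)]
  15. access 16: MISS, evict 42(c=1). Cache: [16(c=1) 87(c=3) 25(c=5)]
  16. access 16: HIT, count now 2. Cache: [16(c=2) 87(c=3) 25(c=5)]
  17. access 16: HIT, count now 3. Cache: [87(c=3) 16(c=3) 25(c=5)]
  18. access 23: MISS, evict 87(c=3). Cache: [23(c=1) 16(c=3) 25(c=5)]
  19. access 51: MISS, evict 23(c=1). Cache: [51(c=1) 16(c=3) 25(c=5)]
  20. access 25: HIT, count now 6. Cache: [51(c=1) 16(c=3) 25(c=6)]
  21. access 81: MISS, evict 51(c=1). Cache: [81(c=1) 16(c=3) 25(c=6)]
  22. access 25: HIT, count now 7. Cache: [81(c=1) 16(c=3) 25(c=7)]
  23. access 16: HIT, count now 4. Cache: [81(c=1) 16(c=4) 25(c=7)]
Total: 12 hits, 11 misses, 8 evictions

Answer: MMHHHMMMHHHMMHMHHMMHMHH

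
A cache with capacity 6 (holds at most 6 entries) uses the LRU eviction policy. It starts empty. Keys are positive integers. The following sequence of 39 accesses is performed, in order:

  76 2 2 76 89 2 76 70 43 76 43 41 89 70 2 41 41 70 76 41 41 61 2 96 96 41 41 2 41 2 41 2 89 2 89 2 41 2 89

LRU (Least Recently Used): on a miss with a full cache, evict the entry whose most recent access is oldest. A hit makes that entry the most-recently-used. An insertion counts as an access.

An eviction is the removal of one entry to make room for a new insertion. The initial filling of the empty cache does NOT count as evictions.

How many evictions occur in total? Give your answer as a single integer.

LRU simulation (capacity=6):
  1. access 76: MISS. Cache (LRU->MRU): [76]
  2. access 2: MISS. Cache (LRU->MRU): [76 2]
  3. access 2: HIT. Cache (LRU->MRU): [76 2]
  4. access 76: HIT. Cache (LRU->MRU): [2 76]
  5. access 89: MISS. Cache (LRU->MRU): [2 76 89]
  6. access 2: HIT. Cache (LRU->MRU): [76 89 2]
  7. access 76: HIT. Cache (LRU->MRU): [89 2 76]
  8. access 70: MISS. Cache (LRU->MRU): [89 2 76 70]
  9. access 43: MISS. Cache (LRU->MRU): [89 2 76 70 43]
  10. access 76: HIT. Cache (LRU->MRU): [89 2 70 43 76]
  11. access 43: HIT. Cache (LRU->MRU): [89 2 70 76 43]
  12. access 41: MISS. Cache (LRU->MRU): [89 2 70 76 43 41]
  13. access 89: HIT. Cache (LRU->MRU): [2 70 76 43 41 89]
  14. access 70: HIT. Cache (LRU->MRU): [2 76 43 41 89 70]
  15. access 2: HIT. Cache (LRU->MRU): [76 43 41 89 70 2]
  16. access 41: HIT. Cache (LRU->MRU): [76 43 89 70 2 41]
  17. access 41: HIT. Cache (LRU->MRU): [76 43 89 70 2 41]
  18. access 70: HIT. Cache (LRU->MRU): [76 43 89 2 41 70]
  19. access 76: HIT. Cache (LRU->MRU): [43 89 2 41 70 76]
  20. access 41: HIT. Cache (LRU->MRU): [43 89 2 70 76 41]
  21. access 41: HIT. Cache (LRU->MRU): [43 89 2 70 76 41]
  22. access 61: MISS, evict 43. Cache (LRU->MRU): [89 2 70 76 41 61]
  23. access 2: HIT. Cache (LRU->MRU): [89 70 76 41 61 2]
  24. access 96: MISS, evict 89. Cache (LRU->MRU): [70 76 41 61 2 96]
  25. access 96: HIT. Cache (LRU->MRU): [70 76 41 61 2 96]
  26. access 41: HIT. Cache (LRU->MRU): [70 76 61 2 96 41]
  27. access 41: HIT. Cache (LRU->MRU): [70 76 61 2 96 41]
  28. access 2: HIT. Cache (LRU->MRU): [70 76 61 96 41 2]
  29. access 41: HIT. Cache (LRU->MRU): [70 76 61 96 2 41]
  30. access 2: HIT. Cache (LRU->MRU): [70 76 61 96 41 2]
  31. access 41: HIT. Cache (LRU->MRU): [70 76 61 96 2 41]
  32. access 2: HIT. Cache (LRU->MRU): [70 76 61 96 41 2]
  33. access 89: MISS, evict 70. Cache (LRU->MRU): [76 61 96 41 2 89]
  34. access 2: HIT. Cache (LRU->MRU): [76 61 96 41 89 2]
  35. access 89: HIT. Cache (LRU->MRU): [76 61 96 41 2 89]
  36. access 2: HIT. Cache (LRU->MRU): [76 61 96 41 89 2]
  37. access 41: HIT. Cache (LRU->MRU): [76 61 96 89 2 41]
  38. access 2: HIT. Cache (LRU->MRU): [76 61 96 89 41 2]
  39. access 89: HIT. Cache (LRU->MRU): [76 61 96 41 2 89]
Total: 30 hits, 9 misses, 3 evictions

Answer: 3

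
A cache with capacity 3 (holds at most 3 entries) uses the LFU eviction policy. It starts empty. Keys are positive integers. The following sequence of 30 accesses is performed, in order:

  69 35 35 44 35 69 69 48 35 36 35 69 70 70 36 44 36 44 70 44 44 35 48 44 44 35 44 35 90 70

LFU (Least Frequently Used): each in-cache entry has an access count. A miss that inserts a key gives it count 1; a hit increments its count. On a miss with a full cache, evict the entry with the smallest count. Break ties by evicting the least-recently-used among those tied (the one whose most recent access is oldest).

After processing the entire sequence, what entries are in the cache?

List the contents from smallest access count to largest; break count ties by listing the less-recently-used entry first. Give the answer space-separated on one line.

LFU simulation (capacity=3):
  1. access 69: MISS. Cache: [69(c=1)]
  2. access 35: MISS. Cache: [69(c=1) 35(c=1)]
  3. access 35: HIT, count now 2. Cache: [69(c=1) 35(c=2)]
  4. access 44: MISS. Cache: [69(c=1) 44(c=1) 35(c=2)]
  5. access 35: HIT, count now 3. Cache: [69(c=1) 44(c=1) 35(c=3)]
  6. access 69: HIT, count now 2. Cache: [44(c=1) 69(c=2) 35(c=3)]
  7. access 69: HIT, count now 3. Cache: [44(c=1) 35(c=3) 69(c=3)]
  8. access 48: MISS, evict 44(c=1). Cache: [48(c=1) 35(c=3) 69(c=3)]
  9. access 35: HIT, count now 4. Cache: [48(c=1) 69(c=3) 35(c=4)]
  10. access 36: MISS, evict 48(c=1). Cache: [36(c=1) 69(c=3) 35(c=4)]
  11. access 35: HIT, count now 5. Cache: [36(c=1) 69(c=3) 35(c=5)]
  12. access 69: HIT, count now 4. Cache: [36(c=1) 69(c=4) 35(c=5)]
  13. access 70: MISS, evict 36(c=1). Cache: [70(c=1) 69(c=4) 35(c=5)]
  14. access 70: HIT, count now 2. Cache: [70(c=2) 69(c=4) 35(c=5)]
  15. access 36: MISS, evict 70(c=2). Cache: [36(c=1) 69(c=4) 35(c=5)]
  16. access 44: MISS, evict 36(c=1). Cache: [44(c=1) 69(c=4) 35(c=5)]
  17. access 36: MISS, evict 44(c=1). Cache: [36(c=1) 69(c=4) 35(c=5)]
  18. access 44: MISS, evict 36(c=1). Cache: [44(c=1) 69(c=4) 35(c=5)]
  19. access 70: MISS, evict 44(c=1). Cache: [70(c=1) 69(c=4) 35(c=5)]
  20. access 44: MISS, evict 70(c=1). Cache: [44(c=1) 69(c=4) 35(c=5)]
  21. access 44: HIT, count now 2. Cache: [44(c=2) 69(c=4) 35(c=5)]
  22. access 35: HIT, count now 6. Cache: [44(c=2) 69(c=4) 35(c=6)]
  23. access 48: MISS, evict 44(c=2). Cache: [48(c=1) 69(c=4) 35(c=6)]
  24. access 44: MISS, evict 48(c=1). Cache: [44(c=1) 69(c=4) 35(c=6)]
  25. access 44: HIT, count now 2. Cache: [44(c=2) 69(c=4) 35(c=6)]
  26. access 35: HIT, count now 7. Cache: [44(c=2) 69(c=4) 35(c=7)]
  27. access 44: HIT, count now 3. Cache: [44(c=3) 69(c=4) 35(c=7)]
  28. access 35: HIT, count now 8. Cache: [44(c=3) 69(c=4) 35(c=8)]
  29. access 90: MISS, evict 44(c=3). Cache: [90(c=1) 69(c=4) 35(c=8)]
  30. access 70: MISS, evict 90(c=1). Cache: [70(c=1) 69(c=4) 35(c=8)]
Total: 14 hits, 16 misses, 13 evictions

Answer: 70 69 35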